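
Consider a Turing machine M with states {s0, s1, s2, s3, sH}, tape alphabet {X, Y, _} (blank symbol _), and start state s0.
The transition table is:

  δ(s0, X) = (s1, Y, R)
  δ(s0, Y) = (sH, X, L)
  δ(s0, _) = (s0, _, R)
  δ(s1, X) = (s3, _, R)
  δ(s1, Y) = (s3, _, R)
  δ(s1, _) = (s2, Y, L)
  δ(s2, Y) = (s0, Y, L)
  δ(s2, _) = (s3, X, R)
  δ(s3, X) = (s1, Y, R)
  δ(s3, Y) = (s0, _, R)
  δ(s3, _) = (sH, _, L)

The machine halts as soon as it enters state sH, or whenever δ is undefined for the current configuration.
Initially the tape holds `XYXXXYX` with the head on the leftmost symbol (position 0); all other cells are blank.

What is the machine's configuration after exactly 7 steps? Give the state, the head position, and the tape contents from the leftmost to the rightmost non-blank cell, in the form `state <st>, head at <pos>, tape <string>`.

state s1, head at 7, tape Y_Y_Y_Y

s0 | [X]YXXXYX_   read X → write Y, move R, go to s1
s1 | Y[Y]XXXYX_   read Y → write _, move R, go to s3
s3 | Y_[X]XXYX_   read X → write Y, move R, go to s1
s1 | Y_Y[X]XYX_   read X → write _, move R, go to s3
s3 | Y_Y_[X]YX_   read X → write Y, move R, go to s1
s1 | Y_Y_Y[Y]X_   read Y → write _, move R, go to s3
s3 | Y_Y_Y_[X]_   read X → write Y, move R, go to s1
s1 | Y_Y_Y_Y[_]
After 7 steps: state s1, head at 7, tape Y_Y_Y_Y.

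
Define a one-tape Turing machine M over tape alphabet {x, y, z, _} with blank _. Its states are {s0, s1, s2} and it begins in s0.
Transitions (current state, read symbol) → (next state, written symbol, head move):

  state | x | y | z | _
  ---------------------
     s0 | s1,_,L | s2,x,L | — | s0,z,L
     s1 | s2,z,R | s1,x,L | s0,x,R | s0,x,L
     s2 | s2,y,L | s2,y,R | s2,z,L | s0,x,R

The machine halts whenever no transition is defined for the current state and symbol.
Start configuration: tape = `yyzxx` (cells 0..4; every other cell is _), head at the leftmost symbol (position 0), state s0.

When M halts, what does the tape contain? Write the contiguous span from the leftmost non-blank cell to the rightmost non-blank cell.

xzyxzxx

s0 | __[y]yzxx   read y → write x, move L, go to s2
s2 | _[_]xyzxx   read _ → write x, move R, go to s0
s0 | _x[x]yzxx   read x → write _, move L, go to s1
s1 | _[x]_yzxx   read x → write z, move R, go to s2
s2 | _z[_]yzxx   read _ → write x, move R, go to s0
s0 | _zx[y]zxx   read y → write x, move L, go to s2
s2 | _z[x]xzxx   read x → write y, move L, go to s2
s2 | _[z]yxzxx   read z → write z, move L, go to s2
s2 | [_]zyxzxx   read _ → write x, move R, go to s0
s0 | x[z]yxzxx
The non-blank tape span at halt is xzyxzxx.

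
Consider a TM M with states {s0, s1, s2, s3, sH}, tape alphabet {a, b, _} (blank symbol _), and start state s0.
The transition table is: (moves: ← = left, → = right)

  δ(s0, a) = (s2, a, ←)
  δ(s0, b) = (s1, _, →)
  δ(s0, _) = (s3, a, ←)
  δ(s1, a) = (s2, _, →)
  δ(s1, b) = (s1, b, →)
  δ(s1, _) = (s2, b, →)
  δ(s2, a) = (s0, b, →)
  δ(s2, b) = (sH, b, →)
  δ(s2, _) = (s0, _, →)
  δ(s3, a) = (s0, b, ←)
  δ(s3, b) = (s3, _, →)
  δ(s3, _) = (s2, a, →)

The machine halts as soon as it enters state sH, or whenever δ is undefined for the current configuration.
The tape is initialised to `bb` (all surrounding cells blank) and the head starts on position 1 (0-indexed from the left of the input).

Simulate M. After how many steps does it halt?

15

state=s0 head=1 tape=b[b]_____   (s0,b)→(s1,_,→)
state=s1 head=2 tape=b_[_]____   (s1,_)→(s2,b,→)
state=s2 head=3 tape=b_b[_]___   (s2,_)→(s0,_,→)
state=s0 head=4 tape=b_b_[_]__   (s0,_)→(s3,a,←)
state=s3 head=3 tape=b_b[_]a__   (s3,_)→(s2,a,→)
state=s2 head=4 tape=b_ba[a]__   (s2,a)→(s0,b,→)
state=s0 head=5 tape=b_bab[_]_   (s0,_)→(s3,a,←)
state=s3 head=4 tape=b_ba[b]a_   (s3,b)→(s3,_,→)
state=s3 head=5 tape=b_ba_[a]_   (s3,a)→(s0,b,←)
state=s0 head=4 tape=b_ba[_]b_   (s0,_)→(s3,a,←)
state=s3 head=3 tape=b_b[a]ab_   (s3,a)→(s0,b,←)
state=s0 head=2 tape=b_[b]bab_   (s0,b)→(s1,_,→)
state=s1 head=3 tape=b__[b]ab_   (s1,b)→(s1,b,→)
state=s1 head=4 tape=b__b[a]b_   (s1,a)→(s2,_,→)
state=s2 head=5 tape=b__b_[b]_   (s2,b)→(sH,b,→)
state=sH head=6 tape=b__b_b[_]
M halts after 15 transitions.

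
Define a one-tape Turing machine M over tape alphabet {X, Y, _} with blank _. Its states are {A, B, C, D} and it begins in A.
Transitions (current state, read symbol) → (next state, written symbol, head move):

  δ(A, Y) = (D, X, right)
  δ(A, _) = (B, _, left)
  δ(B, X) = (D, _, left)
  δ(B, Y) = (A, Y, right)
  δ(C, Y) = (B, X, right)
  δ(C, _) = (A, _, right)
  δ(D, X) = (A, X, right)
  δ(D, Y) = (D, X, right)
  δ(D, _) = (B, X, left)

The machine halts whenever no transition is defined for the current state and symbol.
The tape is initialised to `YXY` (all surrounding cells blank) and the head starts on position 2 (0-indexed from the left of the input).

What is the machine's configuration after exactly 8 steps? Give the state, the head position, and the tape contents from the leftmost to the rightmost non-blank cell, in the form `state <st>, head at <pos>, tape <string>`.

A | YX[Y]_   read Y → write X, move right, go to D
D | YXX[_]   read _ → write X, move left, go to B
B | YX[X]X   read X → write _, move left, go to D
D | Y[X]_X   read X → write X, move right, go to A
A | YX[_]X   read _ → write _, move left, go to B
B | Y[X]_X   read X → write _, move left, go to D
D | [Y]__X   read Y → write X, move right, go to D
D | X[_]_X   read _ → write X, move left, go to B
B | [X]X_X
After 8 steps: state B, head at 0, tape XX_X.

state B, head at 0, tape XX_X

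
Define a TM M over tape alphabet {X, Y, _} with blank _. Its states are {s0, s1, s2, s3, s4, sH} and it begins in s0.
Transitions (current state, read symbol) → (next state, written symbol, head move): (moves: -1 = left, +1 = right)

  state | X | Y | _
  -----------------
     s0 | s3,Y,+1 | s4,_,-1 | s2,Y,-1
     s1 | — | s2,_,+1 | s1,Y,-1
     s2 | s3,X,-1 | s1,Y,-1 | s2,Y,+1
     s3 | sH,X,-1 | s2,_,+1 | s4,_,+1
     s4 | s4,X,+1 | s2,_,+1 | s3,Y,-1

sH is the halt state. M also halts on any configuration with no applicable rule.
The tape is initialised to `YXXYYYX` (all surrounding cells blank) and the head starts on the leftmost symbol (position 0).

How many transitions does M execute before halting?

s0 | __[Y]XXYYYX   read Y → write _, move -1, go to s4
s4 | _[_]_XXYYYX   read _ → write Y, move -1, go to s3
s3 | [_]Y_XXYYYX   read _ → write _, move +1, go to s4
s4 | _[Y]_XXYYYX   read Y → write _, move +1, go to s2
s2 | __[_]XXYYYX   read _ → write Y, move +1, go to s2
s2 | __Y[X]XYYYX   read X → write X, move -1, go to s3
s3 | __[Y]XXYYYX   read Y → write _, move +1, go to s2
s2 | ___[X]XYYYX   read X → write X, move -1, go to s3
s3 | __[_]XXYYYX   read _ → write _, move +1, go to s4
s4 | ___[X]XYYYX   read X → write X, move +1, go to s4
s4 | ___X[X]YYYX   read X → write X, move +1, go to s4
s4 | ___XX[Y]YYX   read Y → write _, move +1, go to s2
s2 | ___XX_[Y]YX   read Y → write Y, move -1, go to s1
s1 | ___XX[_]YYX   read _ → write Y, move -1, go to s1
s1 | ___X[X]YYYX
M halts after 14 transitions.

14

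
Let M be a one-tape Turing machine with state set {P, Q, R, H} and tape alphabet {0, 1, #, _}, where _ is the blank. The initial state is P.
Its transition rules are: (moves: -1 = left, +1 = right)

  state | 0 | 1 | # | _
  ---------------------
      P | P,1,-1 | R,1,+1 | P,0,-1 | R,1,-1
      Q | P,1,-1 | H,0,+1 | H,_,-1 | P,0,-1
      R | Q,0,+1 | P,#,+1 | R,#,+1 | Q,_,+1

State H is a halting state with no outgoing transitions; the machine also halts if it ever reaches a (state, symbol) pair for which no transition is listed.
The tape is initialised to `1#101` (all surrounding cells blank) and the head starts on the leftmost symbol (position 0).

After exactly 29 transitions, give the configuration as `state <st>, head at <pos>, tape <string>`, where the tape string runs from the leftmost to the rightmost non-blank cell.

state Q, head at 7, tape 1#1##101

P | [1]#101___   read 1 → write 1, move +1, go to R
R | 1[#]101___   read # → write #, move +1, go to R
R | 1#[1]01___   read 1 → write #, move +1, go to P
P | 1##[0]1___   read 0 → write 1, move -1, go to P
P | 1#[#]11___   read # → write 0, move -1, go to P
P | 1[#]011___   read # → write 0, move -1, go to P
P | [1]0011___   read 1 → write 1, move +1, go to R
R | 1[0]011___   read 0 → write 0, move +1, go to Q
Q | 10[0]11___   read 0 → write 1, move -1, go to P
P | 1[0]111___   read 0 → write 1, move -1, go to P
P | [1]1111___   read 1 → write 1, move +1, go to R
R | 1[1]111___   read 1 → write #, move +1, go to P
P | 1#[1]11___   read 1 → write 1, move +1, go to R
R | 1#1[1]1___   read 1 → write #, move +1, go to P
P | 1#1#[1]___   read 1 → write 1, move +1, go to R
R | 1#1#1[_]__   read _ → write _, move +1, go to Q
Q | 1#1#1_[_]_   read _ → write 0, move -1, go to P
P | 1#1#1[_]0_   read _ → write 1, move -1, go to R
R | 1#1#[1]10_   read 1 → write #, move +1, go to P
P | 1#1##[1]0_   read 1 → write 1, move +1, go to R
R | 1#1##1[0]_   read 0 → write 0, move +1, go to Q
Q | 1#1##10[_]   read _ → write 0, move -1, go to P
P | 1#1##1[0]0   read 0 → write 1, move -1, go to P
P | 1#1##[1]10   read 1 → write 1, move +1, go to R
R | 1#1##1[1]0   read 1 → write #, move +1, go to P
P | 1#1##1#[0]   read 0 → write 1, move -1, go to P
P | 1#1##1[#]1   read # → write 0, move -1, go to P
P | 1#1##[1]01   read 1 → write 1, move +1, go to R
R | 1#1##1[0]1   read 0 → write 0, move +1, go to Q
Q | 1#1##10[1]
After 29 steps: state Q, head at 7, tape 1#1##101.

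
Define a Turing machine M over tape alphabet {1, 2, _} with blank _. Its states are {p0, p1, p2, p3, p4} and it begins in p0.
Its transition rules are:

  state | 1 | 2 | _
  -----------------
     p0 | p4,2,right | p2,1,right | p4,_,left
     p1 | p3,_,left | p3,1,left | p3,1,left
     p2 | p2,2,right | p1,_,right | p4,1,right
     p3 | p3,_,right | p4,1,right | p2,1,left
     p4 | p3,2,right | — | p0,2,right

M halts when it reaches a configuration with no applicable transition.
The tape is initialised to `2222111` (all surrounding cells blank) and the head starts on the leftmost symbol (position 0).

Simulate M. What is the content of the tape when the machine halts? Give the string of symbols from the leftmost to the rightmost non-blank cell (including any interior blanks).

2212__11

state=p0 head=0 tape=_[2]222111   (p0,2)→(p2,1,right)
state=p2 head=1 tape=_1[2]22111   (p2,2)→(p1,_,right)
state=p1 head=2 tape=_1_[2]2111   (p1,2)→(p3,1,left)
state=p3 head=1 tape=_1[_]12111   (p3,_)→(p2,1,left)
state=p2 head=0 tape=_[1]112111   (p2,1)→(p2,2,right)
state=p2 head=1 tape=_2[1]12111   (p2,1)→(p2,2,right)
state=p2 head=2 tape=_22[1]2111   (p2,1)→(p2,2,right)
state=p2 head=3 tape=_222[2]111   (p2,2)→(p1,_,right)
state=p1 head=4 tape=_222_[1]11   (p1,1)→(p3,_,left)
state=p3 head=3 tape=_222[_]_11   (p3,_)→(p2,1,left)
state=p2 head=2 tape=_22[2]1_11   (p2,2)→(p1,_,right)
state=p1 head=3 tape=_22_[1]_11   (p1,1)→(p3,_,left)
state=p3 head=2 tape=_22[_]__11   (p3,_)→(p2,1,left)
state=p2 head=1 tape=_2[2]1__11   (p2,2)→(p1,_,right)
state=p1 head=2 tape=_2_[1]__11   (p1,1)→(p3,_,left)
state=p3 head=1 tape=_2[_]___11   (p3,_)→(p2,1,left)
state=p2 head=0 tape=_[2]1___11   (p2,2)→(p1,_,right)
state=p1 head=1 tape=__[1]___11   (p1,1)→(p3,_,left)
state=p3 head=0 tape=_[_]____11   (p3,_)→(p2,1,left)
state=p2 head=-1 tape=[_]1____11   (p2,_)→(p4,1,right)
state=p4 head=0 tape=1[1]____11   (p4,1)→(p3,2,right)
state=p3 head=1 tape=12[_]___11   (p3,_)→(p2,1,left)
state=p2 head=0 tape=1[2]1___11   (p2,2)→(p1,_,right)
state=p1 head=1 tape=1_[1]___11   (p1,1)→(p3,_,left)
state=p3 head=0 tape=1[_]____11   (p3,_)→(p2,1,left)
state=p2 head=-1 tape=[1]1____11   (p2,1)→(p2,2,right)
state=p2 head=0 tape=2[1]____11   (p2,1)→(p2,2,right)
state=p2 head=1 tape=22[_]___11   (p2,_)→(p4,1,right)
state=p4 head=2 tape=221[_]__11   (p4,_)→(p0,2,right)
state=p0 head=3 tape=2212[_]_11   (p0,_)→(p4,_,left)
state=p4 head=2 tape=221[2]__11
The non-blank tape span at halt is 2212__11.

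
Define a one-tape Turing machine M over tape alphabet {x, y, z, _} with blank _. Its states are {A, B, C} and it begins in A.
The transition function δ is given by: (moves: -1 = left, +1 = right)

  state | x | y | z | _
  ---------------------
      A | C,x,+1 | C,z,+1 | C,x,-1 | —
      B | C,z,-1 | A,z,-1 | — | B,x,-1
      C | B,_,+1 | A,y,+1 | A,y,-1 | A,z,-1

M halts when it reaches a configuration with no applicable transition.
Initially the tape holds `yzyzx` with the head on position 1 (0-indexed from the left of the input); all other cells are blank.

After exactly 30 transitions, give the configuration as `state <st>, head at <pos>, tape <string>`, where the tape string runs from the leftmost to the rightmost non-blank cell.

A | y[z]yzx___   read z → write x, move -1, go to C
C | [y]xyzx___   read y → write y, move +1, go to A
A | y[x]yzx___   read x → write x, move +1, go to C
C | yx[y]zx___   read y → write y, move +1, go to A
A | yxy[z]x___   read z → write x, move -1, go to C
C | yx[y]xx___   read y → write y, move +1, go to A
A | yxy[x]x___   read x → write x, move +1, go to C
C | yxyx[x]___   read x → write _, move +1, go to B
B | yxyx_[_]__   read _ → write x, move -1, go to B
B | yxyx[_]x__   read _ → write x, move -1, go to B
B | yxy[x]xx__   read x → write z, move -1, go to C
C | yx[y]zxx__   read y → write y, move +1, go to A
A | yxy[z]xx__   read z → write x, move -1, go to C
C | yx[y]xxx__   read y → write y, move +1, go to A
A | yxy[x]xx__   read x → write x, move +1, go to C
C | yxyx[x]x__   read x → write _, move +1, go to B
B | yxyx_[x]__   read x → write z, move -1, go to C
C | yxyx[_]z__   read _ → write z, move -1, go to A
A | yxy[x]zz__   read x → write x, move +1, go to C
C | yxyx[z]z__   read z → write y, move -1, go to A
A | yxy[x]yz__   read x → write x, move +1, go to C
C | yxyx[y]z__   read y → write y, move +1, go to A
A | yxyxy[z]__   read z → write x, move -1, go to C
C | yxyx[y]x__   read y → write y, move +1, go to A
A | yxyxy[x]__   read x → write x, move +1, go to C
C | yxyxyx[_]_   read _ → write z, move -1, go to A
A | yxyxy[x]z_   read x → write x, move +1, go to C
C | yxyxyx[z]_   read z → write y, move -1, go to A
A | yxyxy[x]y_   read x → write x, move +1, go to C
C | yxyxyx[y]_   read y → write y, move +1, go to A
A | yxyxyxy[_]
After 30 steps: state A, head at 7, tape yxyxyxy.

state A, head at 7, tape yxyxyxy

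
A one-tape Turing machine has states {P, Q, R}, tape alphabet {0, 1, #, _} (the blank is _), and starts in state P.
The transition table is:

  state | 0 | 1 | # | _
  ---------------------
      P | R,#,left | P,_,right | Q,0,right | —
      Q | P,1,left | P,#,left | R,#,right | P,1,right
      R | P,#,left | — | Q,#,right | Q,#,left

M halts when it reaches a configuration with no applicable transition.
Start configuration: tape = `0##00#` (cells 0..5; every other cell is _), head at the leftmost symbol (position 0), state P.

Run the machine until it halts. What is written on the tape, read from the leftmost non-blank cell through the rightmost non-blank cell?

10##00##1

state=P head=0 tape=__[0]##00#__   (P,0)→(R,#,left)
state=R head=-1 tape=_[_]###00#__   (R,_)→(Q,#,left)
state=Q head=-2 tape=[_]####00#__   (Q,_)→(P,1,right)
state=P head=-1 tape=1[#]###00#__   (P,#)→(Q,0,right)
state=Q head=0 tape=10[#]##00#__   (Q,#)→(R,#,right)
state=R head=1 tape=10#[#]#00#__   (R,#)→(Q,#,right)
state=Q head=2 tape=10##[#]00#__   (Q,#)→(R,#,right)
state=R head=3 tape=10###[0]0#__   (R,0)→(P,#,left)
state=P head=2 tape=10##[#]#0#__   (P,#)→(Q,0,right)
state=Q head=3 tape=10##0[#]0#__   (Q,#)→(R,#,right)
state=R head=4 tape=10##0#[0]#__   (R,0)→(P,#,left)
state=P head=3 tape=10##0[#]##__   (P,#)→(Q,0,right)
state=Q head=4 tape=10##00[#]#__   (Q,#)→(R,#,right)
state=R head=5 tape=10##00#[#]__   (R,#)→(Q,#,right)
state=Q head=6 tape=10##00##[_]_   (Q,_)→(P,1,right)
state=P head=7 tape=10##00##1[_]
The non-blank tape span at halt is 10##00##1.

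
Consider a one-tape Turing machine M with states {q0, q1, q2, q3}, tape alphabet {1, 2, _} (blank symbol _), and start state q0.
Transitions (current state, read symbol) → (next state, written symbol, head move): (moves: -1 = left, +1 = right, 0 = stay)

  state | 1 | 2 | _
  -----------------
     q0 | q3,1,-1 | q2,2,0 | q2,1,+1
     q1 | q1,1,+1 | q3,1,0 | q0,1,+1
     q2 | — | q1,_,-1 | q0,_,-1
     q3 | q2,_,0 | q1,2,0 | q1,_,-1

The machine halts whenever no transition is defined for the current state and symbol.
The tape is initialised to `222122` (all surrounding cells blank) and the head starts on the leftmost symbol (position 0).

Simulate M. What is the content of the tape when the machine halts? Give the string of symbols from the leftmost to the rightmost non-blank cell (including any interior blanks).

111_1_122

state=q0 head=0 tape=___[2]22122   (q0,2)→(q2,2,0)
state=q2 head=0 tape=___[2]22122   (q2,2)→(q1,_,-1)
state=q1 head=-1 tape=__[_]_22122   (q1,_)→(q0,1,+1)
state=q0 head=0 tape=__1[_]22122   (q0,_)→(q2,1,+1)
state=q2 head=1 tape=__11[2]2122   (q2,2)→(q1,_,-1)
state=q1 head=0 tape=__1[1]_2122   (q1,1)→(q1,1,+1)
state=q1 head=1 tape=__11[_]2122   (q1,_)→(q0,1,+1)
state=q0 head=2 tape=__111[2]122   (q0,2)→(q2,2,0)
state=q2 head=2 tape=__111[2]122   (q2,2)→(q1,_,-1)
state=q1 head=1 tape=__11[1]_122   (q1,1)→(q1,1,+1)
state=q1 head=2 tape=__111[_]122   (q1,_)→(q0,1,+1)
state=q0 head=3 tape=__1111[1]22   (q0,1)→(q3,1,-1)
state=q3 head=2 tape=__111[1]122   (q3,1)→(q2,_,0)
state=q2 head=2 tape=__111[_]122   (q2,_)→(q0,_,-1)
state=q0 head=1 tape=__11[1]_122   (q0,1)→(q3,1,-1)
state=q3 head=0 tape=__1[1]1_122   (q3,1)→(q2,_,0)
state=q2 head=0 tape=__1[_]1_122   (q2,_)→(q0,_,-1)
state=q0 head=-1 tape=__[1]_1_122   (q0,1)→(q3,1,-1)
state=q3 head=-2 tape=_[_]1_1_122   (q3,_)→(q1,_,-1)
state=q1 head=-3 tape=[_]_1_1_122   (q1,_)→(q0,1,+1)
state=q0 head=-2 tape=1[_]1_1_122   (q0,_)→(q2,1,+1)
state=q2 head=-1 tape=11[1]_1_122
The non-blank tape span at halt is 111_1_122.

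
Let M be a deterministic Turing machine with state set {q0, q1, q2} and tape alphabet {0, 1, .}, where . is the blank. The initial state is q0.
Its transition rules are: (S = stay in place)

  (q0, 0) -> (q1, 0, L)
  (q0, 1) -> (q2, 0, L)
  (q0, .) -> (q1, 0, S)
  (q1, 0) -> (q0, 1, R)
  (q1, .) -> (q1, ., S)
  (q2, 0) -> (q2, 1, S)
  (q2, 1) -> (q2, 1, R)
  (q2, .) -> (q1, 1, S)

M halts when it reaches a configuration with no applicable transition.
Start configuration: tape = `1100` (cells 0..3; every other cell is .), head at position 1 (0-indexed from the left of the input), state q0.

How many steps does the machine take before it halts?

9

q0 | 1[1]00.   read 1 → write 0, move L, go to q2
q2 | [1]000.   read 1 → write 1, move R, go to q2
q2 | 1[0]00.   read 0 → write 1, move S, go to q2
q2 | 1[1]00.   read 1 → write 1, move R, go to q2
q2 | 11[0]0.   read 0 → write 1, move S, go to q2
q2 | 11[1]0.   read 1 → write 1, move R, go to q2
q2 | 111[0].   read 0 → write 1, move S, go to q2
q2 | 111[1].   read 1 → write 1, move R, go to q2
q2 | 1111[.]   read . → write 1, move S, go to q1
q1 | 1111[1]
M halts after 9 transitions.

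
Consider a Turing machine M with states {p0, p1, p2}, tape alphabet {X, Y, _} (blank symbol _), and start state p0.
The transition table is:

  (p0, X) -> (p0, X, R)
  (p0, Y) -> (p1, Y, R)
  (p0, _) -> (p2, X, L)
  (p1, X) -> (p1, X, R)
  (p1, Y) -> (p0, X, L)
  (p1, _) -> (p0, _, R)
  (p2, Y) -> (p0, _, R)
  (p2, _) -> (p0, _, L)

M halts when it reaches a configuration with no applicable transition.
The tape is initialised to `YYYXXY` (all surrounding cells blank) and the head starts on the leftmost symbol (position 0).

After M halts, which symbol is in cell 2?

p0 | [Y]YYXXY___   read Y → write Y, move R, go to p1
p1 | Y[Y]YXXY___   read Y → write X, move L, go to p0
p0 | [Y]XYXXY___   read Y → write Y, move R, go to p1
p1 | Y[X]YXXY___   read X → write X, move R, go to p1
p1 | YX[Y]XXY___   read Y → write X, move L, go to p0
p0 | Y[X]XXXY___   read X → write X, move R, go to p0
p0 | YX[X]XXY___   read X → write X, move R, go to p0
p0 | YXX[X]XY___   read X → write X, move R, go to p0
p0 | YXXX[X]Y___   read X → write X, move R, go to p0
p0 | YXXXX[Y]___   read Y → write Y, move R, go to p1
p1 | YXXXXY[_]__   read _ → write _, move R, go to p0
p0 | YXXXXY_[_]_   read _ → write X, move L, go to p2
p2 | YXXXXY[_]X_   read _ → write _, move L, go to p0
p0 | YXXXX[Y]_X_   read Y → write Y, move R, go to p1
p1 | YXXXXY[_]X_   read _ → write _, move R, go to p0
p0 | YXXXXY_[X]_   read X → write X, move R, go to p0
p0 | YXXXXY_X[_]   read _ → write X, move L, go to p2
p2 | YXXXXY_[X]X
Cell 2 holds X when M halts.

X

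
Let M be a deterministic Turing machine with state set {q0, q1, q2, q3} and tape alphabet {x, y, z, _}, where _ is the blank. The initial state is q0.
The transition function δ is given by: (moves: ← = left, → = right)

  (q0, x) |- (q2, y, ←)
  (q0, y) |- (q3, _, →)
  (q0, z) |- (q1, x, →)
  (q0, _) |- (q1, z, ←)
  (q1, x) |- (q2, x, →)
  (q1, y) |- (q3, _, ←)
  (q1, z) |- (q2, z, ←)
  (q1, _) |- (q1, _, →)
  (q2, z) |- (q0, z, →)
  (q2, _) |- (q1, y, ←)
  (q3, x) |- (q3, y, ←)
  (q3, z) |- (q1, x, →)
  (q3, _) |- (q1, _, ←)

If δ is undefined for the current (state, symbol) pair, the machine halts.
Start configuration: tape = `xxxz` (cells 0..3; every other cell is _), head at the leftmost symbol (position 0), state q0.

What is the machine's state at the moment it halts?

q2

state=q0 head=0 tape=___[x]xxz   (q0,x)→(q2,y,←)
state=q2 head=-1 tape=__[_]yxxz   (q2,_)→(q1,y,←)
state=q1 head=-2 tape=_[_]yyxxz   (q1,_)→(q1,_,→)
state=q1 head=-1 tape=__[y]yxxz   (q1,y)→(q3,_,←)
state=q3 head=-2 tape=_[_]_yxxz   (q3,_)→(q1,_,←)
state=q1 head=-3 tape=[_]__yxxz   (q1,_)→(q1,_,→)
state=q1 head=-2 tape=_[_]_yxxz   (q1,_)→(q1,_,→)
state=q1 head=-1 tape=__[_]yxxz   (q1,_)→(q1,_,→)
state=q1 head=0 tape=___[y]xxz   (q1,y)→(q3,_,←)
state=q3 head=-1 tape=__[_]_xxz   (q3,_)→(q1,_,←)
state=q1 head=-2 tape=_[_]__xxz   (q1,_)→(q1,_,→)
state=q1 head=-1 tape=__[_]_xxz   (q1,_)→(q1,_,→)
state=q1 head=0 tape=___[_]xxz   (q1,_)→(q1,_,→)
state=q1 head=1 tape=____[x]xz   (q1,x)→(q2,x,→)
state=q2 head=2 tape=____x[x]z
No transition is defined for (q2, x); M halts in state q2.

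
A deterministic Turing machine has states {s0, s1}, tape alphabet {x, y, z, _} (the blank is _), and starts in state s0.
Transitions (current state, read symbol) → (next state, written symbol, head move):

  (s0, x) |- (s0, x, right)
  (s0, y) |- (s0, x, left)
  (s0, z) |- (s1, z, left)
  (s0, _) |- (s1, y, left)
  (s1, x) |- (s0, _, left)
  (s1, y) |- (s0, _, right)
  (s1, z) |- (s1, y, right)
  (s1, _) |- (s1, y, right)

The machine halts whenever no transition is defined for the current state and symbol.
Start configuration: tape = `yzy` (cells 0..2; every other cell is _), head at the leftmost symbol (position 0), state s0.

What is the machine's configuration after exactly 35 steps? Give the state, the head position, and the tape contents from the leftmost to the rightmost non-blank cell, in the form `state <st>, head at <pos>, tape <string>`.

state s1, head at -5, tape yy_yyyzy

state=s0 head=0 tape=_____[y]zy   (s0,y)→(s0,x,left)
state=s0 head=-1 tape=____[_]xzy   (s0,_)→(s1,y,left)
state=s1 head=-2 tape=___[_]yxzy   (s1,_)→(s1,y,right)
state=s1 head=-1 tape=___y[y]xzy   (s1,y)→(s0,_,right)
state=s0 head=0 tape=___y_[x]zy   (s0,x)→(s0,x,right)
state=s0 head=1 tape=___y_x[z]y   (s0,z)→(s1,z,left)
state=s1 head=0 tape=___y_[x]zy   (s1,x)→(s0,_,left)
state=s0 head=-1 tape=___y[_]_zy   (s0,_)→(s1,y,left)
state=s1 head=-2 tape=___[y]y_zy   (s1,y)→(s0,_,right)
state=s0 head=-1 tape=____[y]_zy   (s0,y)→(s0,x,left)
state=s0 head=-2 tape=___[_]x_zy   (s0,_)→(s1,y,left)
state=s1 head=-3 tape=__[_]yx_zy   (s1,_)→(s1,y,right)
state=s1 head=-2 tape=__y[y]x_zy   (s1,y)→(s0,_,right)
state=s0 head=-1 tape=__y_[x]_zy   (s0,x)→(s0,x,right)
state=s0 head=0 tape=__y_x[_]zy   (s0,_)→(s1,y,left)
state=s1 head=-1 tape=__y_[x]yzy   (s1,x)→(s0,_,left)
state=s0 head=-2 tape=__y[_]_yzy   (s0,_)→(s1,y,left)
state=s1 head=-3 tape=__[y]y_yzy   (s1,y)→(s0,_,right)
state=s0 head=-2 tape=___[y]_yzy   (s0,y)→(s0,x,left)
state=s0 head=-3 tape=__[_]x_yzy   (s0,_)→(s1,y,left)
state=s1 head=-4 tape=_[_]yx_yzy   (s1,_)→(s1,y,right)
state=s1 head=-3 tape=_y[y]x_yzy   (s1,y)→(s0,_,right)
state=s0 head=-2 tape=_y_[x]_yzy   (s0,x)→(s0,x,right)
state=s0 head=-1 tape=_y_x[_]yzy   (s0,_)→(s1,y,left)
state=s1 head=-2 tape=_y_[x]yyzy   (s1,x)→(s0,_,left)
state=s0 head=-3 tape=_y[_]_yyzy   (s0,_)→(s1,y,left)
state=s1 head=-4 tape=_[y]y_yyzy   (s1,y)→(s0,_,right)
state=s0 head=-3 tape=__[y]_yyzy   (s0,y)→(s0,x,left)
state=s0 head=-4 tape=_[_]x_yyzy   (s0,_)→(s1,y,left)
state=s1 head=-5 tape=[_]yx_yyzy   (s1,_)→(s1,y,right)
state=s1 head=-4 tape=y[y]x_yyzy   (s1,y)→(s0,_,right)
state=s0 head=-3 tape=y_[x]_yyzy   (s0,x)→(s0,x,right)
state=s0 head=-2 tape=y_x[_]yyzy   (s0,_)→(s1,y,left)
state=s1 head=-3 tape=y_[x]yyyzy   (s1,x)→(s0,_,left)
state=s0 head=-4 tape=y[_]_yyyzy   (s0,_)→(s1,y,left)
state=s1 head=-5 tape=[y]y_yyyzy
After 35 steps: state s1, head at -5, tape yy_yyyzy.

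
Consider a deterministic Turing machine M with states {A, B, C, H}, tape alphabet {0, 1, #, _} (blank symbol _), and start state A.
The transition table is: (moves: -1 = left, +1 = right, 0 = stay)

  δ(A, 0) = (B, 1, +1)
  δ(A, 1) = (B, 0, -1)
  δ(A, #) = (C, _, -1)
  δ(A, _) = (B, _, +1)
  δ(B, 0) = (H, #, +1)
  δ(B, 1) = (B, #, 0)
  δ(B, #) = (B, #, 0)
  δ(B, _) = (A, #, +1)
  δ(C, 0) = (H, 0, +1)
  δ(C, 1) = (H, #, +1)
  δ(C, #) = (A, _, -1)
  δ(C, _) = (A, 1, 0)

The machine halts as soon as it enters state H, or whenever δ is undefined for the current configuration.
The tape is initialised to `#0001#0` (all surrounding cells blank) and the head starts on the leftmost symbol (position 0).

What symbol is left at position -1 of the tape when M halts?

1

A | __[#]0001#0   read # → write _, move -1, go to C
C | _[_]_0001#0   read _ → write 1, move 0, go to A
A | _[1]_0001#0   read 1 → write 0, move -1, go to B
B | [_]0_0001#0   read _ → write #, move +1, go to A
A | #[0]_0001#0   read 0 → write 1, move +1, go to B
B | #1[_]0001#0   read _ → write #, move +1, go to A
A | #1#[0]001#0   read 0 → write 1, move +1, go to B
B | #1#1[0]01#0   read 0 → write #, move +1, go to H
H | #1#1#[0]1#0
Cell -1 holds 1 when M halts.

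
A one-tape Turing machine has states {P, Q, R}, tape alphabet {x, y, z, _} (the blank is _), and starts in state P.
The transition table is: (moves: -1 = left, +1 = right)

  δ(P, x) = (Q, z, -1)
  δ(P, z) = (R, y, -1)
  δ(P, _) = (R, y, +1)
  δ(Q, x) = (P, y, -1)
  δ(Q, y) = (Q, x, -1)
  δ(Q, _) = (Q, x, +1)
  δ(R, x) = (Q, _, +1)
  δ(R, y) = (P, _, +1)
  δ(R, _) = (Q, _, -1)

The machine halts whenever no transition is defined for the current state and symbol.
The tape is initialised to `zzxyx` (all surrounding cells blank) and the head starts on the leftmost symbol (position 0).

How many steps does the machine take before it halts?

P | ___[z]zxyx   read z → write y, move -1, go to R
R | __[_]yzxyx   read _ → write _, move -1, go to Q
Q | _[_]_yzxyx   read _ → write x, move +1, go to Q
Q | _x[_]yzxyx   read _ → write x, move +1, go to Q
Q | _xx[y]zxyx   read y → write x, move -1, go to Q
Q | _x[x]xzxyx   read x → write y, move -1, go to P
P | _[x]yxzxyx   read x → write z, move -1, go to Q
Q | [_]zyxzxyx   read _ → write x, move +1, go to Q
Q | x[z]yxzxyx
M halts after 8 transitions.

8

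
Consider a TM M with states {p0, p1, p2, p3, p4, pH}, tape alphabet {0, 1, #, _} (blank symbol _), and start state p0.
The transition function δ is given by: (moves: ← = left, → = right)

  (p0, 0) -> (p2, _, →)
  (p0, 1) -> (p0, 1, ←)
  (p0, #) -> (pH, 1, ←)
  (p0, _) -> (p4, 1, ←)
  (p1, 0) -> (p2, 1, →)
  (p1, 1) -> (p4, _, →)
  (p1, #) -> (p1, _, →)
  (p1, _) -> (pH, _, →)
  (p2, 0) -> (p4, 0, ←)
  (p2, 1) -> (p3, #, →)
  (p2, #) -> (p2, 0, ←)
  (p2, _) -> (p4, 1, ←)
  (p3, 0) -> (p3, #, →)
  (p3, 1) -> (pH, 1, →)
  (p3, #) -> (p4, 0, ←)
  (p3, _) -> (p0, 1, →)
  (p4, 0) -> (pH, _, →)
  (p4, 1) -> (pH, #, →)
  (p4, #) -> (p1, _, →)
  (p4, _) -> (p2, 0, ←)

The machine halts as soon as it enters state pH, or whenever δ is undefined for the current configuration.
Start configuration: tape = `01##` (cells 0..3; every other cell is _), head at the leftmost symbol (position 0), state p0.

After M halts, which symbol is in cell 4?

#

state=p0 head=0 tape=[0]1##__   (p0,0)→(p2,_,→)
state=p2 head=1 tape=_[1]##__   (p2,1)→(p3,#,→)
state=p3 head=2 tape=_#[#]#__   (p3,#)→(p4,0,←)
state=p4 head=1 tape=_[#]0#__   (p4,#)→(p1,_,→)
state=p1 head=2 tape=__[0]#__   (p1,0)→(p2,1,→)
state=p2 head=3 tape=__1[#]__   (p2,#)→(p2,0,←)
state=p2 head=2 tape=__[1]0__   (p2,1)→(p3,#,→)
state=p3 head=3 tape=__#[0]__   (p3,0)→(p3,#,→)
state=p3 head=4 tape=__##[_]_   (p3,_)→(p0,1,→)
state=p0 head=5 tape=__##1[_]   (p0,_)→(p4,1,←)
state=p4 head=4 tape=__##[1]1   (p4,1)→(pH,#,→)
state=pH head=5 tape=__###[1]
Cell 4 holds # when M halts.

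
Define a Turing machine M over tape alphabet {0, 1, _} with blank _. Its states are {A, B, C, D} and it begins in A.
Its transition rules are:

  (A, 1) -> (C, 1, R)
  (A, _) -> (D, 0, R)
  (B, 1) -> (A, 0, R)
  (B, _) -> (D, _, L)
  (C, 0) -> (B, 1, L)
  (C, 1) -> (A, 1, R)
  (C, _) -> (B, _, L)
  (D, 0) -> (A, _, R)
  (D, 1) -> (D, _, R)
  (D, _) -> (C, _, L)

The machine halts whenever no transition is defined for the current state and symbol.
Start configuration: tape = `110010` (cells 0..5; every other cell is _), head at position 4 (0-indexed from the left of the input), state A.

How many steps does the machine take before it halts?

9

state=A head=4 tape=1100[1]0__   (A,1)→(C,1,R)
state=C head=5 tape=11001[0]__   (C,0)→(B,1,L)
state=B head=4 tape=1100[1]1__   (B,1)→(A,0,R)
state=A head=5 tape=11000[1]__   (A,1)→(C,1,R)
state=C head=6 tape=110001[_]_   (C,_)→(B,_,L)
state=B head=5 tape=11000[1]__   (B,1)→(A,0,R)
state=A head=6 tape=110000[_]_   (A,_)→(D,0,R)
state=D head=7 tape=1100000[_]   (D,_)→(C,_,L)
state=C head=6 tape=110000[0]_   (C,0)→(B,1,L)
state=B head=5 tape=11000[0]1_
M halts after 9 transitions.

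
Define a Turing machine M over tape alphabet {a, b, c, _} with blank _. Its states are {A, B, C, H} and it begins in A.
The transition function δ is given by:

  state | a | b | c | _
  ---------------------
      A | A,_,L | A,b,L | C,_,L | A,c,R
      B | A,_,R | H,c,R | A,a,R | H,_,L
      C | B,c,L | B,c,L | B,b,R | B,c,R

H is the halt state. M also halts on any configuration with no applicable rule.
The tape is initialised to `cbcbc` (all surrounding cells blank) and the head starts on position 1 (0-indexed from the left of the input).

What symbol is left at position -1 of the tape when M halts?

state=A head=1 tape=_c[b]cbc   (A,b)→(A,b,L)
state=A head=0 tape=_[c]bcbc   (A,c)→(C,_,L)
state=C head=-1 tape=[_]_bcbc   (C,_)→(B,c,R)
state=B head=0 tape=c[_]bcbc   (B,_)→(H,_,L)
state=H head=-1 tape=[c]_bcbc
Cell -1 holds c when M halts.

c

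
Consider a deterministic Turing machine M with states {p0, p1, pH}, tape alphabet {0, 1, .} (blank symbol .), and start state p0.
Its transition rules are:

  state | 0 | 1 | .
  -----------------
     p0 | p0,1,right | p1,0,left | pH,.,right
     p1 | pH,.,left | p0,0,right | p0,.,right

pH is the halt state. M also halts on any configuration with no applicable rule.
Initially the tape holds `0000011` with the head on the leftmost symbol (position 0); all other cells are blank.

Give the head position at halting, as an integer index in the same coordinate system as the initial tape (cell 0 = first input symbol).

8

p0 | [0]000011..   read 0 → write 1, move right, go to p0
p0 | 1[0]00011..   read 0 → write 1, move right, go to p0
p0 | 11[0]0011..   read 0 → write 1, move right, go to p0
p0 | 111[0]011..   read 0 → write 1, move right, go to p0
p0 | 1111[0]11..   read 0 → write 1, move right, go to p0
p0 | 11111[1]1..   read 1 → write 0, move left, go to p1
p1 | 1111[1]01..   read 1 → write 0, move right, go to p0
p0 | 11110[0]1..   read 0 → write 1, move right, go to p0
p0 | 111101[1]..   read 1 → write 0, move left, go to p1
p1 | 11110[1]0..   read 1 → write 0, move right, go to p0
p0 | 111100[0]..   read 0 → write 1, move right, go to p0
p0 | 1111001[.].   read . → write ., move right, go to pH
pH | 1111001.[.]
At halt the head is at cell 8.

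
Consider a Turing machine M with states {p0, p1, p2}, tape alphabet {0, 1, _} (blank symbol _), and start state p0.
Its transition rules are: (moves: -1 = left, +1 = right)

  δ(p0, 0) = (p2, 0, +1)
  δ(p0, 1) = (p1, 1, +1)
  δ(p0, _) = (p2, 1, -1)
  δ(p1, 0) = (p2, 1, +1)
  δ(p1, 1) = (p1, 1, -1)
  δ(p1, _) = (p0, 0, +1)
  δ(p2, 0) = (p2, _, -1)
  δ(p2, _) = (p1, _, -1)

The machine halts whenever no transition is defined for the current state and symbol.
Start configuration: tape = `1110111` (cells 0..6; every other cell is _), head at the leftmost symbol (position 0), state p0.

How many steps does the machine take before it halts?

p0 | _[1]110111   read 1 → write 1, move +1, go to p1
p1 | _1[1]10111   read 1 → write 1, move -1, go to p1
p1 | _[1]110111   read 1 → write 1, move -1, go to p1
p1 | [_]1110111   read _ → write 0, move +1, go to p0
p0 | 0[1]110111   read 1 → write 1, move +1, go to p1
p1 | 01[1]10111   read 1 → write 1, move -1, go to p1
p1 | 0[1]110111   read 1 → write 1, move -1, go to p1
p1 | [0]1110111   read 0 → write 1, move +1, go to p2
p2 | 1[1]110111
M halts after 8 transitions.

8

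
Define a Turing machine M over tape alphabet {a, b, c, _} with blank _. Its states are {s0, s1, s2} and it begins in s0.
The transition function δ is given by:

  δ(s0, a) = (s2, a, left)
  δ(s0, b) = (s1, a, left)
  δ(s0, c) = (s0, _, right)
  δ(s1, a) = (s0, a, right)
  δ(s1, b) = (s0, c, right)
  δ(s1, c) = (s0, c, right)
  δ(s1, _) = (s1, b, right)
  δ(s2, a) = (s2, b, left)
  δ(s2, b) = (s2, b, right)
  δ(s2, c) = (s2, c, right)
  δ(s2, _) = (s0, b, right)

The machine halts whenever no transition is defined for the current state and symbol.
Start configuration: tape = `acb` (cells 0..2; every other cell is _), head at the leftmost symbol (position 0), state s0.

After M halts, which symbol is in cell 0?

s0 | _[a]cb__   read a → write a, move left, go to s2
s2 | [_]acb__   read _ → write b, move right, go to s0
s0 | b[a]cb__   read a → write a, move left, go to s2
s2 | [b]acb__   read b → write b, move right, go to s2
s2 | b[a]cb__   read a → write b, move left, go to s2
s2 | [b]bcb__   read b → write b, move right, go to s2
s2 | b[b]cb__   read b → write b, move right, go to s2
s2 | bb[c]b__   read c → write c, move right, go to s2
s2 | bbc[b]__   read b → write b, move right, go to s2
s2 | bbcb[_]_   read _ → write b, move right, go to s0
s0 | bbcbb[_]
Cell 0 holds b when M halts.

b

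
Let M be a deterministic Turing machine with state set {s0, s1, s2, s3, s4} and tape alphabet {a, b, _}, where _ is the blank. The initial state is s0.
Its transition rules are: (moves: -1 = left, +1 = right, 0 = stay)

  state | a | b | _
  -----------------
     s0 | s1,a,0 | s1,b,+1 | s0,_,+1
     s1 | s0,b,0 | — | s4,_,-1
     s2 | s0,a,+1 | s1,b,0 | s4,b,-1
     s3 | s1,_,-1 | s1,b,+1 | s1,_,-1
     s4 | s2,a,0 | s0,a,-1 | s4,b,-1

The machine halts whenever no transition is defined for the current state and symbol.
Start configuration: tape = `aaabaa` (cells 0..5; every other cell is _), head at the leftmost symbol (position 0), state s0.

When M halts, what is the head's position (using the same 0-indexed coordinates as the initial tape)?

3

s0 | [a]aabaa   read a → write a, move 0, go to s1
s1 | [a]aabaa   read a → write b, move 0, go to s0
s0 | [b]aabaa   read b → write b, move +1, go to s1
s1 | b[a]abaa   read a → write b, move 0, go to s0
s0 | b[b]abaa   read b → write b, move +1, go to s1
s1 | bb[a]baa   read a → write b, move 0, go to s0
s0 | bb[b]baa   read b → write b, move +1, go to s1
s1 | bbb[b]aa
At halt the head is at cell 3.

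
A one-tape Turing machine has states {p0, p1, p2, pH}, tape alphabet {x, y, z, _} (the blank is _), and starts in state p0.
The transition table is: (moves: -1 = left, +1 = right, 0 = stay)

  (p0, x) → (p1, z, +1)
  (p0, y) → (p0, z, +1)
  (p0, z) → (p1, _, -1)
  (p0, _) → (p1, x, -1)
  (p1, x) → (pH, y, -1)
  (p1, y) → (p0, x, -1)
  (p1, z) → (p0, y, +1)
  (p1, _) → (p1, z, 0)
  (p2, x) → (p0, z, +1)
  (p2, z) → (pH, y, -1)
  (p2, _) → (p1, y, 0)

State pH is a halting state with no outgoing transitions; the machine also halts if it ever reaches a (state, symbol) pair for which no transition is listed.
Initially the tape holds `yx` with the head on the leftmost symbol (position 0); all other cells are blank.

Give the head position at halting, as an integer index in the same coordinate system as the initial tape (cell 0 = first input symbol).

-1

p0 | __[y]x__   read y → write z, move +1, go to p0
p0 | __z[x]__   read x → write z, move +1, go to p1
p1 | __zz[_]_   read _ → write z, move 0, go to p1
p1 | __zz[z]_   read z → write y, move +1, go to p0
p0 | __zzy[_]   read _ → write x, move -1, go to p1
p1 | __zz[y]x   read y → write x, move -1, go to p0
p0 | __z[z]xx   read z → write _, move -1, go to p1
p1 | __[z]_xx   read z → write y, move +1, go to p0
p0 | __y[_]xx   read _ → write x, move -1, go to p1
p1 | __[y]xxx   read y → write x, move -1, go to p0
p0 | _[_]xxxx   read _ → write x, move -1, go to p1
p1 | [_]xxxxx   read _ → write z, move 0, go to p1
p1 | [z]xxxxx   read z → write y, move +1, go to p0
p0 | y[x]xxxx   read x → write z, move +1, go to p1
p1 | yz[x]xxx   read x → write y, move -1, go to pH
pH | y[z]yxxx
At halt the head is at cell -1.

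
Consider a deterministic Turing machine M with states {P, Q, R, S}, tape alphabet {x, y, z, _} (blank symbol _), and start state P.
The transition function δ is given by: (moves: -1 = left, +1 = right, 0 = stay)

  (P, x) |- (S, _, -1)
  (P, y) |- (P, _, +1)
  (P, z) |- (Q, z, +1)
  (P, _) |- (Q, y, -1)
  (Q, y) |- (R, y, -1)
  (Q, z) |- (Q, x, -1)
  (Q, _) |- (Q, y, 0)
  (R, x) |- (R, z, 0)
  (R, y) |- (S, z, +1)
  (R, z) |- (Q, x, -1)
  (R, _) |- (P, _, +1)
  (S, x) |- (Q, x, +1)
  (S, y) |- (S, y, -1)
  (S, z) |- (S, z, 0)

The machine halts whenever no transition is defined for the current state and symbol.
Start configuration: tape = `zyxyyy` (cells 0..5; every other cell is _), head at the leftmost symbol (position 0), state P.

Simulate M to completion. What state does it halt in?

S

P | __[z]yxyyy   read z → write z, move +1, go to Q
Q | __z[y]xyyy   read y → write y, move -1, go to R
R | __[z]yxyyy   read z → write x, move -1, go to Q
Q | _[_]xyxyyy   read _ → write y, move 0, go to Q
Q | _[y]xyxyyy   read y → write y, move -1, go to R
R | [_]yxyxyyy   read _ → write _, move +1, go to P
P | _[y]xyxyyy   read y → write _, move +1, go to P
P | __[x]yxyyy   read x → write _, move -1, go to S
S | _[_]_yxyyy
No transition is defined for (S, _); M halts in state S.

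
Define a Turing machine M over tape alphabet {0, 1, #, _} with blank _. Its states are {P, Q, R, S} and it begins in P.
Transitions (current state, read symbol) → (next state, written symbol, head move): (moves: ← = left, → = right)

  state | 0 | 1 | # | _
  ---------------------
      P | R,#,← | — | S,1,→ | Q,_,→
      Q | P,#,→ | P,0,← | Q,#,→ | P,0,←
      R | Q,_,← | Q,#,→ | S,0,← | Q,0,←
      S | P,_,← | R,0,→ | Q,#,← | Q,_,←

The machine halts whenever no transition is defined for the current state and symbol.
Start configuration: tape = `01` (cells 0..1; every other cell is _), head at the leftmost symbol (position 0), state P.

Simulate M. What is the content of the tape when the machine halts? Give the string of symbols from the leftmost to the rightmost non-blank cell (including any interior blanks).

P | _____[0]1   read 0 → write #, move ←, go to R
R | ____[_]#1   read _ → write 0, move ←, go to Q
Q | ___[_]0#1   read _ → write 0, move ←, go to P
P | __[_]00#1   read _ → write _, move →, go to Q
Q | ___[0]0#1   read 0 → write #, move →, go to P
P | ___#[0]#1   read 0 → write #, move ←, go to R
R | ___[#]##1   read # → write 0, move ←, go to S
S | __[_]0##1   read _ → write _, move ←, go to Q
Q | _[_]_0##1   read _ → write 0, move ←, go to P
P | [_]0_0##1   read _ → write _, move →, go to Q
Q | _[0]_0##1   read 0 → write #, move →, go to P
P | _#[_]0##1   read _ → write _, move →, go to Q
Q | _#_[0]##1   read 0 → write #, move →, go to P
P | _#_#[#]#1   read # → write 1, move →, go to S
S | _#_#1[#]1   read # → write #, move ←, go to Q
Q | _#_#[1]#1   read 1 → write 0, move ←, go to P
P | _#_[#]0#1   read # → write 1, move →, go to S
S | _#_1[0]#1   read 0 → write _, move ←, go to P
P | _#_[1]_#1
The non-blank tape span at halt is #_1_#1.

#_1_#1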